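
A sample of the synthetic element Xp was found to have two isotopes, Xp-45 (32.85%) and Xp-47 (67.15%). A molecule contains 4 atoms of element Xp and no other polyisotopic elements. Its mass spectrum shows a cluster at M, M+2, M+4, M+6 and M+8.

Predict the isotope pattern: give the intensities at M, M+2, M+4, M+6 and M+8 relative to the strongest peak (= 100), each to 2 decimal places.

2.93 : 23.93 : 73.38 : 100.00 : 51.10

Expanding (0.3285 + 0.6715)^4:
P(M) = 0.3285^4 = 0.011645
P(M+2) = 4 × 0.3285^3 × 0.6715^1 = 0.095216
P(M+4) = 6 × 0.3285^2 × 0.6715^2 = 0.291954
P(M+6) = 4 × 0.3285^1 × 0.6715^3 = 0.397863
P(M+8) = 0.6715^4 = 0.203322
The M+6 peak is largest (0.397863); scaling to 100 gives 2.93 : 23.93 : 73.38 : 100.00 : 51.10.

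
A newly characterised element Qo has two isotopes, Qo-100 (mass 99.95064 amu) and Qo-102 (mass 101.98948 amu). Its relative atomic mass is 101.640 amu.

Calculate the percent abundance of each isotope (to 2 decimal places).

With x = fraction of Qo-100 (so Qo-102 is 1 − x):
99.95064·x + 101.98948·(1 − x) = 101.640
(99.95064 − 101.98948)·x = 101.640 − 101.98948
x = -0.34948 / -2.03884 = 0.17141 → 17.14% Qo-100, 82.86% Qo-102.

Qo-100: 17.14%, Qo-102: 82.86%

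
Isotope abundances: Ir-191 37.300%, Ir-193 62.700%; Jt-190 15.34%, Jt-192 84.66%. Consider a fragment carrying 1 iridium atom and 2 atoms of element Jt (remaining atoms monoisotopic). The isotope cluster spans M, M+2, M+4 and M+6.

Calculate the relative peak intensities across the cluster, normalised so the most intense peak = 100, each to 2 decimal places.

Iridium pattern (n=1): 0.3730 : 0.6270
Element Jt pattern (n=2): 0.02353156 : 0.25973688 : 0.71673156
Convolve the two distributions (both contribute in 2-u steps):
  M: 0.3730×0.02353156 = 0.008777
  M+2: 0.3730×0.25973688 + 0.6270×0.02353156 = 0.111636
  M+4: 0.3730×0.71673156 + 0.6270×0.25973688 = 0.430196
  M+6: 0.6270×0.71673156 = 0.449391
Scale to base peak (0.449391) = 100: 1.95 : 24.84 : 95.73 : 100.00

1.95 : 24.84 : 95.73 : 100.00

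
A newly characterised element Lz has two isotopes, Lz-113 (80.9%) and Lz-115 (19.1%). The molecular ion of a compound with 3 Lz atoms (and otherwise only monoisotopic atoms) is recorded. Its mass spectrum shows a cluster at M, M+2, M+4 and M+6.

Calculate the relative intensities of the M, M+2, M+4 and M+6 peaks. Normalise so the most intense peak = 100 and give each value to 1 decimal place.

Each Lz atom is independently Lz-113 (p = 0.809) or Lz-115 (q = 0.191); the cluster is the binomial expansion (p + q)^3.
P(M) = 0.809^3 = 0.529475
P(M+2) = 3 × 0.809^2 × 0.191^1 = 0.375018
P(M+4) = 3 × 0.809^1 × 0.191^2 = 0.088539
P(M+6) = 0.191^3 = 0.006968
The M peak is largest (0.529475); scaling to 100 gives 100.0 : 70.8 : 16.7 : 1.3.

100.0 : 70.8 : 16.7 : 1.3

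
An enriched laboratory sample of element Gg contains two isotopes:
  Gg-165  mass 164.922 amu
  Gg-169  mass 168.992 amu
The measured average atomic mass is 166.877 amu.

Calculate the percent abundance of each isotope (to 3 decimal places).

Writing the weighted mean with unknown fraction x of Gg-165:
164.922·x + 168.992·(1 − x) = 166.877
(164.922 − 168.992)·x = 166.877 − 168.992
x = -2.115 / -4.070 = 0.51966 → 51.966% Gg-165, 48.034% Gg-169.

Gg-165: 51.966%, Gg-169: 48.034%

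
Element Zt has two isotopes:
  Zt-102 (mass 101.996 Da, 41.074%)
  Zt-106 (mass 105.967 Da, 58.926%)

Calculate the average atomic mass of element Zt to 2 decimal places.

Weight each isotope mass by its fractional abundance: 0.41074 × 101.996 + 0.58926 × 105.967
= 41.8938 + 62.4421 = 104.3359 Da

104.34 Da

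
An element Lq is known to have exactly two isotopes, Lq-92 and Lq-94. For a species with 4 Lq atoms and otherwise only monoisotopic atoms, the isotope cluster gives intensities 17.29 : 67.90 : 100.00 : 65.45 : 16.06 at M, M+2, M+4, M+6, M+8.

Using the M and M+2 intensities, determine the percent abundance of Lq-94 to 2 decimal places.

Let p = fractional abundance of Lq-92. I(M+2)/I(M) = [C(4,1)·p^3·(1−p)] / p^4 = 4·(1−p)/p = 67.90/17.29 = 3.9271
(1−p)/p = 3.9271/4 = 0.9818  ⇒  p = 1/(1 + 0.9818) = 0.5046
Lq-92: 50.46%, Lq-94: 49.54%.

49.54%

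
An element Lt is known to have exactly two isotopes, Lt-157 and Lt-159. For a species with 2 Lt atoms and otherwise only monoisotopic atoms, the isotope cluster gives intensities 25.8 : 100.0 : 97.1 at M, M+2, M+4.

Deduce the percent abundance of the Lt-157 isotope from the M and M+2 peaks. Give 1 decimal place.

Write p for the Lt-157 fraction. I(M+2)/I(M) = [C(2,1)·p^1·(1−p)] / p^2 = 2·(1−p)/p = 100.0/25.8 = 3.8760
(1−p)/p = 3.8760/2 = 1.9380  ⇒  p = 1/(1 + 1.9380) = 0.3404
Lt-157: 34.0%, Lt-159: 66.0%.

34.0%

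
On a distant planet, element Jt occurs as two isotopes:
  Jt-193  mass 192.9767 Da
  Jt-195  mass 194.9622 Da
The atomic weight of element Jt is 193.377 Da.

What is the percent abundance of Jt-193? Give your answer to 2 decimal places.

Writing the weighted mean with unknown fraction x of Jt-193:
192.9767·x + 194.9622·(1 − x) = 193.377
(192.9767 − 194.9622)·x = 193.377 − 194.9622
x = -1.5852 / -1.9855 = 0.79839 → 79.84% Jt-193, 20.16% Jt-195.

79.84%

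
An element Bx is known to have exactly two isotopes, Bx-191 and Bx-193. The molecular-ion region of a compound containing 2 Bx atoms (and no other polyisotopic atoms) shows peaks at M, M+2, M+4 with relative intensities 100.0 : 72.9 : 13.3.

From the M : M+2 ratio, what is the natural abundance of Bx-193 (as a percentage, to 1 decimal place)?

If p is the fraction of Bx that is Bx-191, then I(M+2)/I(M) = [C(2,1)·p^1·(1−p)] / p^2 = 2·(1−p)/p = 72.9/100.0 = 0.7290
(1−p)/p = 0.7290/2 = 0.3645  ⇒  p = 1/(1 + 0.3645) = 0.7329
Bx-191: 73.3%, Bx-193: 26.7%.

26.7%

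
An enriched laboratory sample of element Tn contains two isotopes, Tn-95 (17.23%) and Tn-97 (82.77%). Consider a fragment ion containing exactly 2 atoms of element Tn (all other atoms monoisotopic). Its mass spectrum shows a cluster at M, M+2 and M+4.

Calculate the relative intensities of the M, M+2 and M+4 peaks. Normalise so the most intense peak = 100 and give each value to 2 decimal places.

Each Tn atom is independently Tn-95 (p = 0.1723) or Tn-97 (q = 0.8277); the cluster is the binomial expansion (p + q)^2.
P(M) = 0.1723^2 = 0.029687
P(M+2) = 2 × 0.1723^1 × 0.8277^1 = 0.285225
P(M+4) = 0.8277^2 = 0.685087
The M+4 peak is largest (0.685087); scaling to 100 gives 4.33 : 41.63 : 100.00.

4.33 : 41.63 : 100.00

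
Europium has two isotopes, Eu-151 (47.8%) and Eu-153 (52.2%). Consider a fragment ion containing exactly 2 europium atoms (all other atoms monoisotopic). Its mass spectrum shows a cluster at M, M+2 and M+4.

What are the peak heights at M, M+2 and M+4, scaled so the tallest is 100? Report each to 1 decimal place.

45.8 : 100.0 : 54.6

Each Eu atom is independently Eu-151 (p = 0.478) or Eu-153 (q = 0.522); the cluster is the binomial expansion (p + q)^2.
P(M) = 0.478^2 = 0.228484
P(M+2) = 2 × 0.478^1 × 0.522^1 = 0.499032
P(M+4) = 0.522^2 = 0.272484
The M+2 peak is largest (0.499032); scaling to 100 gives 45.8 : 100.0 : 54.6.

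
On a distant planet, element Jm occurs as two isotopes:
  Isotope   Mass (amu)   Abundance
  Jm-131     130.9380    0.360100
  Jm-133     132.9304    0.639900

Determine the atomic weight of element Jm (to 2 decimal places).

132.21 amu

The abundance-weighted mean is 0.360100 × 130.9380 + 0.639900 × 132.9304
= 47.15077 + 85.06216 = 132.21293 amu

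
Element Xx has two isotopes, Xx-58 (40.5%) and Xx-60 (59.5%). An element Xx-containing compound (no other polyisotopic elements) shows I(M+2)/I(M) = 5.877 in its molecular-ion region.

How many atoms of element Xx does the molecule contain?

The M+2/M ratio from n Xx atoms is n · q/p = n · 0.595/0.405.
n = 5.877 × 0.405/0.595 = 4.00 ≈ 4

4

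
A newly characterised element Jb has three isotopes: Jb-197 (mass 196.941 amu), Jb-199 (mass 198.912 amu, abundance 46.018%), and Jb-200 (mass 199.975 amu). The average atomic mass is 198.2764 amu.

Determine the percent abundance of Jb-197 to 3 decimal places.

The remaining 53.982% is split between Jb-197 (fraction x) and Jb-200 (fraction 0.53982 − x).
Substituting: 196.941x + 199.975(0.53982 − x) = 106.74107584
(196.941 − 199.975)x = -1.20942866  ⇒  x = 0.39863, y = 0.14119
Jb-197: 39.863%, Jb-200: 14.119%.

39.863%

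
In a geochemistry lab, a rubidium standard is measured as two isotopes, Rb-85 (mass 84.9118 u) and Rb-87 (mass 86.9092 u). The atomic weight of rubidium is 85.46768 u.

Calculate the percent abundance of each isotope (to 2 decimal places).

Let x be the fractional abundance of Rb-85; then Rb-87 has abundance 1 − x.
84.9118·x + 86.9092·(1 − x) = 85.46768
(84.9118 − 86.9092)·x = 85.46768 − 86.9092
x = -1.44152 / -1.9974 = 0.72170 → 72.17% Rb-85, 27.83% Rb-87.

Rb-85: 72.17%, Rb-87: 27.83%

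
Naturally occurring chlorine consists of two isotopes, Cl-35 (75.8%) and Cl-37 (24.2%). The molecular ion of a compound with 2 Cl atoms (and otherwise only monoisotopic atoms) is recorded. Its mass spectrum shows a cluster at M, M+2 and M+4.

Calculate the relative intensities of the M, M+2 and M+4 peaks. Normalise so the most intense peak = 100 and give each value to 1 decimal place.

100.0 : 63.9 : 10.2

Each Cl atom is independently Cl-35 (p = 0.758) or Cl-37 (q = 0.242); the cluster is the binomial expansion (p + q)^2.
P(M) = 0.758^2 = 0.574564
P(M+2) = 2 × 0.758^1 × 0.242^1 = 0.366872
P(M+4) = 0.242^2 = 0.058564
The M peak is largest (0.574564); scaling to 100 gives 100.0 : 63.9 : 10.2.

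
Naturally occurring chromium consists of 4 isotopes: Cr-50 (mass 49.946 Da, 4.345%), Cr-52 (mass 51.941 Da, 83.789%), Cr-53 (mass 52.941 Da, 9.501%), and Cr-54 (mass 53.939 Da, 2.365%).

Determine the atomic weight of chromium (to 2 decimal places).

Average mass = Σ (abundance × isotope mass) = 0.04345 × 49.946 + 0.83789 × 51.941 + 0.09501 × 52.941 + 0.02365 × 53.939
= 2.1702 + 43.5208 + 5.0299 + 1.2757 = 51.9966 Da

52.00 Da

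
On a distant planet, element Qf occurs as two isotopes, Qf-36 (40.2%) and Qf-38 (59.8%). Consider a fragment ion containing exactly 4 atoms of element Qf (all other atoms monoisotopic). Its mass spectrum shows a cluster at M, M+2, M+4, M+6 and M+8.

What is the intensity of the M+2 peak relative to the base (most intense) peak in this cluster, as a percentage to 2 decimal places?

44.82%

Term probabilities: M 0.0261, M+2 0.1554, M+4 0.3467, M+6 0.3439, M+8 0.1279. Base peak = M+4.
P(M+4) = C(4,2) × 0.402^2 × 0.598^2 = 6 × 0.161604 × 0.357604 = 0.346741 (base)
P(M+2) = C(4,1) × 0.402^3 × 0.598^1 = 4 × 0.06496481 × 0.5980 = 0.155396
Relative intensity = 0.155396 / 0.346741 × 100 = 44.82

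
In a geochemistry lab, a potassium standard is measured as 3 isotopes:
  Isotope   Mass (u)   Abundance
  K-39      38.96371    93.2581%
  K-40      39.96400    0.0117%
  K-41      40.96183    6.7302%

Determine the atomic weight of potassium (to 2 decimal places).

Weight each isotope mass by its fractional abundance: 0.932581 × 38.96371 + 0.000117 × 39.96400 + 0.067302 × 40.96183
= 36.336816 + 0.004676 + 2.756813 = 39.098305 u

39.10 u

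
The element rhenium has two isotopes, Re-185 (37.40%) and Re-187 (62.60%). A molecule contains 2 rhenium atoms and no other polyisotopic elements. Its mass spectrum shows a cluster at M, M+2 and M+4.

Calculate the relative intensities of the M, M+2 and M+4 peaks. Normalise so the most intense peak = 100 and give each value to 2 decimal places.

29.87 : 100.00 : 83.69

Expanding (0.3740 + 0.6260)^2:
P(M) = 0.3740^2 = 0.139876
P(M+2) = 2 × 0.3740^1 × 0.6260^1 = 0.468248
P(M+4) = 0.6260^2 = 0.391876
The M+2 peak is largest (0.468248); scaling to 100 gives 29.87 : 100.00 : 83.69.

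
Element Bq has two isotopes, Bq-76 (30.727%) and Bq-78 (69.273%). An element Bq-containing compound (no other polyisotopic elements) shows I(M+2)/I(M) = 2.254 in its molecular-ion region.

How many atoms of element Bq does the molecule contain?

With n Bq atoms, P(M+2)/P(M) = C(n,1)·p^(n−1)q / p^n = n·q/p = n · 0.69273/0.30727.
n = 2.254 × 0.30727/0.69273 = 1.00 ≈ 1

1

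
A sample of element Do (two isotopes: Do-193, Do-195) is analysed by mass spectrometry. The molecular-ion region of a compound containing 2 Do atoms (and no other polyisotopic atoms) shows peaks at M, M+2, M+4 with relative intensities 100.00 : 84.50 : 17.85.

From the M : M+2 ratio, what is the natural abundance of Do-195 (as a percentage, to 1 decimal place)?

Let p = fractional abundance of Do-193. I(M+2)/I(M) = [C(2,1)·p^1·(1−p)] / p^2 = 2·(1−p)/p = 84.50/100.00 = 0.8450
(1−p)/p = 0.8450/2 = 0.4225  ⇒  p = 1/(1 + 0.4225) = 0.7030
Do-193: 70.3%, Do-195: 29.7%.

29.7%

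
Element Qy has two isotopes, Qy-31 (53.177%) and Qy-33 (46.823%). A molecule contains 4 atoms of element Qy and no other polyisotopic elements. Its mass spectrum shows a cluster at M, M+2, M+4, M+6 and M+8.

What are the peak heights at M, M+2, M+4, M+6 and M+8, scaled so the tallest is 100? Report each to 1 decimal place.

21.5 : 75.7 : 100.0 : 58.7 : 12.9

The 4 Qy atoms are independent, so intensities follow the terms of (0.53177 + 0.46823)^4.
P(M) = 0.53177^4 = 0.079964
P(M+2) = 4 × 0.53177^3 × 0.46823^1 = 0.281638
P(M+4) = 6 × 0.53177^2 × 0.46823^2 = 0.371978
P(M+6) = 4 × 0.53177^1 × 0.46823^3 = 0.218354
P(M+8) = 0.46823^4 = 0.048066
The M+4 peak is largest (0.371978); scaling to 100 gives 21.5 : 75.7 : 100.0 : 58.7 : 12.9.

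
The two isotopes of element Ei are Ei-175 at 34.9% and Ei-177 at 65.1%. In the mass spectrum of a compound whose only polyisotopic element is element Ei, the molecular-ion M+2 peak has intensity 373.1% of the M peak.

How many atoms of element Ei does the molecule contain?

2

With n Ei atoms, P(M+2)/P(M) = C(n,1)·p^(n−1)q / p^n = n·q/p = n · 0.651/0.349.
n = 3.731 × 0.349/0.651 = 2.00 ≈ 2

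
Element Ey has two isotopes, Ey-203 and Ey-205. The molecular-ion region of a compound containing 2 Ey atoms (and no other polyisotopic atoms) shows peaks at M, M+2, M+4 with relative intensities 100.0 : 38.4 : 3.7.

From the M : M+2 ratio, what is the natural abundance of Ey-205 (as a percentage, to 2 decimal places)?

Let p = fractional abundance of Ey-203. I(M+2)/I(M) = [C(2,1)·p^1·(1−p)] / p^2 = 2·(1−p)/p = 38.4/100.0 = 0.3840
(1−p)/p = 0.3840/2 = 0.1920  ⇒  p = 1/(1 + 0.1920) = 0.8389
Ey-203: 83.89%, Ey-205: 16.11%.

16.11%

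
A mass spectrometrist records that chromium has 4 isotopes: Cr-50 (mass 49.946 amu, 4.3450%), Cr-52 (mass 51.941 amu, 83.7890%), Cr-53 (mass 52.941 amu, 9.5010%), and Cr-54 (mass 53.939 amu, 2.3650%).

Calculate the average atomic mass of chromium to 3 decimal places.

51.997 amu

Average mass = Σ (abundance × isotope mass) = 0.043450 × 49.946 + 0.837890 × 51.941 + 0.095010 × 52.941 + 0.023650 × 53.939
= 2.1702 + 43.5208 + 5.0299 + 1.2757 = 51.9966 amu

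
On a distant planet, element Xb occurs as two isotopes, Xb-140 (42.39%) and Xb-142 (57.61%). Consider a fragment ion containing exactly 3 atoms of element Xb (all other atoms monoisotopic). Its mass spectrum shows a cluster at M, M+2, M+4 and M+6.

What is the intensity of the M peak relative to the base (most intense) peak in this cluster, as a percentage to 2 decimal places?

18.05%

Term probabilities: M 0.0762, M+2 0.3106, M+4 0.4221, M+6 0.1912. Base peak = M+4.
P(M+4) = C(3,2) × 0.4239^1 × 0.5761^2 = 3 × 0.4239 × 0.33189121 = 0.422066 (base)
P(M) = C(3,0) × 0.4239^3 × 0.5761^0 = 1 × 0.0761711 × 1.0000 = 0.076171
Relative intensity = 0.076171 / 0.422066 × 100 = 18.05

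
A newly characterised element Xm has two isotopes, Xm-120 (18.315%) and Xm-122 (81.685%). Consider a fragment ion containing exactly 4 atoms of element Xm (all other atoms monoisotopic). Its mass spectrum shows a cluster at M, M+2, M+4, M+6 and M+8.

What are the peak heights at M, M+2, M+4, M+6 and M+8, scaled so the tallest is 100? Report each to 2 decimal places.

0.25 : 4.51 : 30.16 : 89.69 : 100.00

The 4 Xm atoms are independent, so intensities follow the terms of (0.18315 + 0.81685)^4.
P(M) = 0.18315^4 = 0.001125
P(M+2) = 4 × 0.18315^3 × 0.81685^1 = 0.020073
P(M+4) = 6 × 0.18315^2 × 0.81685^2 = 0.134292
P(M+6) = 4 × 0.18315^1 × 0.81685^3 = 0.399295
P(M+8) = 0.81685^4 = 0.445214
The M+8 peak is largest (0.445214); scaling to 100 gives 0.25 : 4.51 : 30.16 : 89.69 : 100.00.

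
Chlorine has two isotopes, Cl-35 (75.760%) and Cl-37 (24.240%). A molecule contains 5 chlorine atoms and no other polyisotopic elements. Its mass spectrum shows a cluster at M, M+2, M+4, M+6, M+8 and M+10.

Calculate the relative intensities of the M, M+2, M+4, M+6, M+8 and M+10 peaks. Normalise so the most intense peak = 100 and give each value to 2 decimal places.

Expanding (0.75760 + 0.24240)^5:
P(M) = 0.75760^5 = 0.249574
P(M+2) = 5 × 0.75760^4 × 0.24240^1 = 0.399266
P(M+4) = 10 × 0.75760^3 × 0.24240^2 = 0.255497
P(M+6) = 10 × 0.75760^2 × 0.24240^3 = 0.081748
P(M+8) = 5 × 0.75760^1 × 0.24240^4 = 0.013078
P(M+10) = 0.24240^5 = 0.000837
The M+2 peak is largest (0.399266); scaling to 100 gives 62.51 : 100.00 : 63.99 : 20.47 : 3.28 : 0.21.

62.51 : 100.00 : 63.99 : 20.47 : 3.28 : 0.21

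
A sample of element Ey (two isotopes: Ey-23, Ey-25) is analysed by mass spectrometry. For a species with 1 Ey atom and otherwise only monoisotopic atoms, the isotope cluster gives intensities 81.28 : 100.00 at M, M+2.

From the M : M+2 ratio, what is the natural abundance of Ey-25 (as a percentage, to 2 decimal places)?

Let p = fractional abundance of Ey-23. I(M+2)/I(M) = [C(1,1)·p^0·(1−p)] / p^1 = 1·(1−p)/p = 100.00/81.28 = 1.2303
(1−p)/p = 1.2303/1 = 1.2303  ⇒  p = 1/(1 + 1.2303) = 0.4484
Ey-23: 44.84%, Ey-25: 55.16%.

55.16%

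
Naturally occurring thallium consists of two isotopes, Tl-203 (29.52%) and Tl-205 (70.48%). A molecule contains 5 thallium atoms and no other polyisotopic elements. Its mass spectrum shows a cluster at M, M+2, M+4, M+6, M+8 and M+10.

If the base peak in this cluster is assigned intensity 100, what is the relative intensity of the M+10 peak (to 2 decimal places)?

Term probabilities: M 0.0022, M+2 0.0268, M+4 0.1278, M+6 0.3051, M+8 0.3642, M+10 0.1739. Base peak = M+8.
P(M+8) = C(5,4) × 0.2952^1 × 0.7048^4 = 5 × 0.2952 × 0.24675365 = 0.364208 (base)
P(M+10) = C(5,5) × 0.2952^0 × 0.7048^5 = 1 × 1.0000 × 0.17391197 = 0.173912
Relative intensity = 0.173912 / 0.364208 × 100 = 47.75

47.75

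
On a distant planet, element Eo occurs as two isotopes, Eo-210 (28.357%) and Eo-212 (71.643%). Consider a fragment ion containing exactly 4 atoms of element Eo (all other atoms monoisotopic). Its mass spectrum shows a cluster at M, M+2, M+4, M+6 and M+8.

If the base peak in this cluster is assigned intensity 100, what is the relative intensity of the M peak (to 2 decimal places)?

1.55

(0.28357 + 0.71643)^4 gives M 0.0065, M+2 0.0653, M+4 0.2476, M+6 0.4171, M+8 0.2634; the largest is M+6.
P(M+6) = C(4,3) × 0.28357^1 × 0.71643^3 = 4 × 0.28357 × 0.36772342 = 0.417101 (base)
P(M) = C(4,0) × 0.28357^4 × 0.71643^0 = 1 × 0.00646608 × 1.0000 = 0.006466
Relative intensity = 0.006466 / 0.417101 × 100 = 1.55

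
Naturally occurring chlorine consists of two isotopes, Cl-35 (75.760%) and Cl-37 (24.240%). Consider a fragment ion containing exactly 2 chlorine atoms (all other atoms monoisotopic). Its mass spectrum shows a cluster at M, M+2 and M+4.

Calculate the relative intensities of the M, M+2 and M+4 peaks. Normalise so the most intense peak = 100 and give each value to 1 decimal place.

Expanding (0.75760 + 0.24240)^2:
P(M) = 0.75760^2 = 0.573958
P(M+2) = 2 × 0.75760^1 × 0.24240^1 = 0.367284
P(M+4) = 0.24240^2 = 0.058758
The M peak is largest (0.573958); scaling to 100 gives 100.0 : 64.0 : 10.2.

100.0 : 64.0 : 10.2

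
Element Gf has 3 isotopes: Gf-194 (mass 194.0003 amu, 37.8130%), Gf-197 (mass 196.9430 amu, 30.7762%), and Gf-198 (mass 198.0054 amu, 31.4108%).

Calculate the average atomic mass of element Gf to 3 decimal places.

The abundance-weighted mean is 0.378130 × 194.0003 + 0.307762 × 196.9430 + 0.314108 × 198.0054
= 73.35733 + 60.61157 + 62.19508 = 196.16398 amu

196.164 amu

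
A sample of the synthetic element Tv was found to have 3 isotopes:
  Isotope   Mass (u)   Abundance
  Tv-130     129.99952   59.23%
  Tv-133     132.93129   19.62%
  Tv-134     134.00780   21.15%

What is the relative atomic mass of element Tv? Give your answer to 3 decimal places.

131.422 u

Ar = Σ fᵢ·mᵢ = 0.5923 × 129.99952 + 0.1962 × 132.93129 + 0.2115 × 134.00780
= 76.998716 + 26.081119 + 28.342650 = 131.422485 u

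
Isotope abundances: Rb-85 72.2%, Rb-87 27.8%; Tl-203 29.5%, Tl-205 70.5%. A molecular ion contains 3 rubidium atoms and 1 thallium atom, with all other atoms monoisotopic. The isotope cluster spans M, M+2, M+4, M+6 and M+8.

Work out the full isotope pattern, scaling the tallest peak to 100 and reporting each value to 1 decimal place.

28.2 : 100.0 : 90.4 : 31.6 : 3.8

Rubidium pattern (n=3): 0.37636705 : 0.43475086 : 0.16739714 : 0.02148495
Thallium pattern (n=1): 0.2950 : 0.7050
Convolve the two distributions (both contribute in 2-u steps):
  M: 0.37636705×0.2950 = 0.111028
  M+2: 0.37636705×0.7050 + 0.43475086×0.2950 = 0.393590
  M+4: 0.43475086×0.7050 + 0.16739714×0.2950 = 0.355882
  M+6: 0.16739714×0.7050 + 0.02148495×0.2950 = 0.124353
  M+8: 0.02148495×0.7050 = 0.015147
Scale to base peak (0.393590) = 100: 28.2 : 100.0 : 90.4 : 31.6 : 3.8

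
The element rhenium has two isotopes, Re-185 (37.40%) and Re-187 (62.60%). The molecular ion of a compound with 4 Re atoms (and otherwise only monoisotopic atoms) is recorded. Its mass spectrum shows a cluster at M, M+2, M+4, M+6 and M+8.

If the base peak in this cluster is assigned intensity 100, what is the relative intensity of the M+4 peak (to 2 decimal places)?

89.62

Term probabilities: M 0.0196, M+2 0.1310, M+4 0.3289, M+6 0.3670, M+8 0.1536. Base peak = M+6.
P(M+6) = C(4,3) × 0.3740^1 × 0.6260^3 = 4 × 0.3740 × 0.24531438 = 0.366990 (base)
P(M+4) = C(4,2) × 0.3740^2 × 0.6260^2 = 6 × 0.139876 × 0.391876 = 0.328884
Relative intensity = 0.328884 / 0.366990 × 100 = 89.62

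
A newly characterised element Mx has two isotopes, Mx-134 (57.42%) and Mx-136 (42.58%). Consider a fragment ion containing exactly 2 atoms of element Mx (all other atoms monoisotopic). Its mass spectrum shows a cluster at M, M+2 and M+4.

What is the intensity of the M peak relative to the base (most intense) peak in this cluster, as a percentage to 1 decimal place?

Term probabilities: M 0.3297, M+2 0.4890, M+4 0.1813. Base peak = M+2.
P(M+2) = C(2,1) × 0.5742^1 × 0.4258^1 = 2 × 0.5742 × 0.4258 = 0.488989 (base)
P(M) = C(2,0) × 0.5742^2 × 0.4258^0 = 1 × 0.32970564 × 1.0000 = 0.329706
Relative intensity = 0.329706 / 0.488989 × 100 = 67.4

67.4%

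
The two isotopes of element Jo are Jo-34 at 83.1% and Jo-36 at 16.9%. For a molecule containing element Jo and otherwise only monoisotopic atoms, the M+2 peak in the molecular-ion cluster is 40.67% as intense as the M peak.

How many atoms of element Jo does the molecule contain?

For n independent Jo atoms, I(M+2)/I(M) = n · (abundance Jo-36) / (abundance Jo-34) = n · 0.169/0.831.
n = 0.4067 × 0.831/0.169 = 2.00 ≈ 2

2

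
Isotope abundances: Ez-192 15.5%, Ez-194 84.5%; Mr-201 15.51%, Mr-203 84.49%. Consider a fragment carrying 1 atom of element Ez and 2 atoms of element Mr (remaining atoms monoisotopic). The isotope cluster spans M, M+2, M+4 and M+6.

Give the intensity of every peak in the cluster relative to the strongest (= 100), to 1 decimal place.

Element Ez pattern (n=1): 0.1550 : 0.8450
Element Mr pattern (n=2): 0.02405601 : 0.26208798 : 0.71385601
Convolve the two distributions (both contribute in 2-u steps):
  M: 0.1550×0.02405601 = 0.003729
  M+2: 0.1550×0.26208798 + 0.8450×0.02405601 = 0.060951
  M+4: 0.1550×0.71385601 + 0.8450×0.26208798 = 0.332112
  M+6: 0.8450×0.71385601 = 0.603208
Scale to base peak (0.603208) = 100: 0.6 : 10.1 : 55.1 : 100.0

0.6 : 10.1 : 55.1 : 100.0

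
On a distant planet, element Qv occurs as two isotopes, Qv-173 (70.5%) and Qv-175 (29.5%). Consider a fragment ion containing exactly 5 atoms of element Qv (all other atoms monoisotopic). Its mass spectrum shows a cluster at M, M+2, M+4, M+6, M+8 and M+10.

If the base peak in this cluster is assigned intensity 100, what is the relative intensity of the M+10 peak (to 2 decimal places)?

0.61

Binomial terms of (0.705 + 0.295)^5: M 0.1742, M+2 0.3644, M+4 0.3049, M+6 0.1276, M+8 0.0267, M+10 0.0022 → M+2 is the base peak.
P(M+2) = C(5,1) × 0.705^4 × 0.295^1 = 5 × 0.24703385 × 0.2950 = 0.364375 (base)
P(M+10) = C(5,5) × 0.705^0 × 0.295^5 = 1 × 1.0000 × 0.00223414 = 0.002234
Relative intensity = 0.002234 / 0.364375 × 100 = 0.61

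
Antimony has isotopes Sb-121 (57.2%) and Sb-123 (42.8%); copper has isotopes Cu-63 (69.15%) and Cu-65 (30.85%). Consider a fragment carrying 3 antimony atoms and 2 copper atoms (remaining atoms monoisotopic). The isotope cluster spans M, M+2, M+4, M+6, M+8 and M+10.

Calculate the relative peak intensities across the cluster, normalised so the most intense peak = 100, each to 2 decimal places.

Antimony pattern (n=3): 0.18714925 : 0.42010426 : 0.31434374 : 0.07840275
Copper pattern (n=2): 0.47817225 : 0.4266555 : 0.09517225
Convolve the two distributions (both contribute in 2-u steps):
  M: 0.18714925×0.47817225 = 0.089490
  M+2: 0.18714925×0.4266555 + 0.42010426×0.47817225 = 0.280730
  M+4: 0.18714925×0.09517225 + 0.42010426×0.4266555 + 0.31434374×0.47817225 = 0.347362
  M+6: 0.42010426×0.09517225 + 0.31434374×0.4266555 + 0.07840275×0.47817225 = 0.211589
  M+8: 0.31434374×0.09517225 + 0.07840275×0.4266555 = 0.063368
  M+10: 0.07840275×0.09517225 = 0.007462
Scale to base peak (0.347362) = 100: 25.76 : 80.82 : 100.00 : 60.91 : 18.24 : 2.15

25.76 : 80.82 : 100.00 : 60.91 : 18.24 : 2.15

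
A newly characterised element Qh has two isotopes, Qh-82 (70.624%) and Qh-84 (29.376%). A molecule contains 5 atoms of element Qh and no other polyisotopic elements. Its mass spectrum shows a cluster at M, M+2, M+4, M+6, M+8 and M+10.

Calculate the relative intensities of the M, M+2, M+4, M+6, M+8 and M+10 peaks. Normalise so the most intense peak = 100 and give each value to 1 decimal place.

48.1 : 100.0 : 83.2 : 34.6 : 7.2 : 0.6

Each Qh atom is independently Qh-82 (p = 0.70624) or Qh-84 (q = 0.29376); the cluster is the binomial expansion (p + q)^5.
P(M) = 0.70624^5 = 0.175696
P(M+2) = 5 × 0.70624^4 × 0.29376^1 = 0.365403
P(M+4) = 10 × 0.70624^3 × 0.29376^2 = 0.303978
P(M+6) = 10 × 0.70624^2 × 0.29376^3 = 0.126439
P(M+8) = 5 × 0.70624^1 × 0.29376^4 = 0.026296
P(M+10) = 0.29376^5 = 0.002188
The M+2 peak is largest (0.365403); scaling to 100 gives 48.1 : 100.0 : 83.2 : 34.6 : 7.2 : 0.6.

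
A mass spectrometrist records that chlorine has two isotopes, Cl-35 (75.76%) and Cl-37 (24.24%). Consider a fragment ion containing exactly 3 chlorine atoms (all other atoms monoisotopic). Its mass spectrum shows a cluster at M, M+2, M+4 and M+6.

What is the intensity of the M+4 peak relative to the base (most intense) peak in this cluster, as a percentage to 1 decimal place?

Binomial terms of (0.7576 + 0.2424)^3: M 0.4348, M+2 0.4174, M+4 0.1335, M+6 0.0142 → M is the base peak.
P(M) = C(3,0) × 0.7576^3 × 0.2424^0 = 1 × 0.4348304 × 1.0000 = 0.434830 (base)
P(M+4) = C(3,2) × 0.7576^1 × 0.2424^2 = 3 × 0.7576 × 0.05875776 = 0.133545
Relative intensity = 0.133545 / 0.434830 × 100 = 30.7

30.7%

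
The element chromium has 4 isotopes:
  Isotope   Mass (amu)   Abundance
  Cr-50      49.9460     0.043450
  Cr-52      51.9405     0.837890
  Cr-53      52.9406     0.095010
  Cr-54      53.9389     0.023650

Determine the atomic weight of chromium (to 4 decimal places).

51.9961 amu

Average mass = Σ (abundance × isotope mass) = 0.043450 × 49.9460 + 0.837890 × 51.9405 + 0.095010 × 52.9406 + 0.023650 × 53.9389
= 2.17015 + 43.52043 + 5.02989 + 1.27565 = 51.99612 amu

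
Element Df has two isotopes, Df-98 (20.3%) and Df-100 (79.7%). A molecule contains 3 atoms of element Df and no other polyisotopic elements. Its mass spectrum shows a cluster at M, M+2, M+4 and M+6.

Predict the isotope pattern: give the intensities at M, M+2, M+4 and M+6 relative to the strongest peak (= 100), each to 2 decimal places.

1.65 : 19.46 : 76.41 : 100.00

The 3 Df atoms are independent, so intensities follow the terms of (0.203 + 0.797)^3.
P(M) = 0.203^3 = 0.008365
P(M+2) = 3 × 0.203^2 × 0.797^1 = 0.098531
P(M+4) = 3 × 0.203^1 × 0.797^2 = 0.386842
P(M+6) = 0.797^3 = 0.506262
The M+6 peak is largest (0.506262); scaling to 100 gives 1.65 : 19.46 : 76.41 : 100.00.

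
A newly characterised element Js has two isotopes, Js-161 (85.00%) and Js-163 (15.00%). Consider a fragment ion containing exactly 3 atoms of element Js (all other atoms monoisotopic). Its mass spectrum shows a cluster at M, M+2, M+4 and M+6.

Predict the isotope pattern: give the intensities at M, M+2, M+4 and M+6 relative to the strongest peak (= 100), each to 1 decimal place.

The 3 Js atoms are independent, so intensities follow the terms of (0.8500 + 0.1500)^3.
P(M) = 0.8500^3 = 0.614125
P(M+2) = 3 × 0.8500^2 × 0.1500^1 = 0.325125
P(M+4) = 3 × 0.8500^1 × 0.1500^2 = 0.057375
P(M+6) = 0.1500^3 = 0.003375
The M peak is largest (0.614125); scaling to 100 gives 100.0 : 52.9 : 9.3 : 0.5.

100.0 : 52.9 : 9.3 : 0.5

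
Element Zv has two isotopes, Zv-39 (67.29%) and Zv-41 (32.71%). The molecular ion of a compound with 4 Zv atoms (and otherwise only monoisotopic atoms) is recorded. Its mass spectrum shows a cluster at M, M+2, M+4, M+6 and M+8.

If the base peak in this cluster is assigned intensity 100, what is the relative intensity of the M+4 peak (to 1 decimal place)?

72.9

Term probabilities: M 0.2050, M+2 0.3987, M+4 0.2907, M+6 0.0942, M+8 0.0114. Base peak = M+2.
P(M+2) = C(4,1) × 0.6729^3 × 0.3271^1 = 4 × 0.30468536 × 0.3271 = 0.398650 (base)
P(M+4) = C(4,2) × 0.6729^2 × 0.3271^2 = 6 × 0.45279441 × 0.10699441 = 0.290679
Relative intensity = 0.290679 / 0.398650 × 100 = 72.9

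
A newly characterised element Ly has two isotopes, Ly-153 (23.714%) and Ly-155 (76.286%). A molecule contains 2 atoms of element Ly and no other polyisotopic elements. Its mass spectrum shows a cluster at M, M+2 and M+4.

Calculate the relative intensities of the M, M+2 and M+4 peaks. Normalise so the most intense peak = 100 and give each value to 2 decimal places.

Expanding (0.23714 + 0.76286)^2:
P(M) = 0.23714^2 = 0.056235
P(M+2) = 2 × 0.23714^1 × 0.76286^1 = 0.361809
P(M+4) = 0.76286^2 = 0.581955
The M+4 peak is largest (0.581955); scaling to 100 gives 9.66 : 62.17 : 100.00.

9.66 : 62.17 : 100.00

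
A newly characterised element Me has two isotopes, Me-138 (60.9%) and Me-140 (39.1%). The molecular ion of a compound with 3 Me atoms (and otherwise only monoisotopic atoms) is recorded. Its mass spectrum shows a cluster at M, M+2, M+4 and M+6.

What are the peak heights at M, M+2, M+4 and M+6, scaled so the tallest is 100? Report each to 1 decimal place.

51.9 : 100.0 : 64.2 : 13.7

The 3 Me atoms are independent, so intensities follow the terms of (0.609 + 0.391)^3.
P(M) = 0.609^3 = 0.225867
P(M+2) = 3 × 0.609^2 × 0.391^1 = 0.435043
P(M+4) = 3 × 0.609^1 × 0.391^2 = 0.279314
P(M+6) = 0.391^3 = 0.059776
The M+2 peak is largest (0.435043); scaling to 100 gives 51.9 : 100.0 : 64.2 : 13.7.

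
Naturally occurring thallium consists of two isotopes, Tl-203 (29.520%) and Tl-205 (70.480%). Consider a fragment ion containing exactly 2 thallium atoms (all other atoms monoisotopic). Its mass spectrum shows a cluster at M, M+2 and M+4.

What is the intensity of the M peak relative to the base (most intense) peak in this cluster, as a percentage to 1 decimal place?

Term probabilities: M 0.0871, M+2 0.4161, M+4 0.4967. Base peak = M+4.
P(M+4) = C(2,2) × 0.29520^0 × 0.70480^2 = 1 × 1.0000 × 0.49674304 = 0.496743 (base)
P(M) = C(2,0) × 0.29520^2 × 0.70480^0 = 1 × 0.08714304 × 1.0000 = 0.087143
Relative intensity = 0.087143 / 0.496743 × 100 = 17.5

17.5%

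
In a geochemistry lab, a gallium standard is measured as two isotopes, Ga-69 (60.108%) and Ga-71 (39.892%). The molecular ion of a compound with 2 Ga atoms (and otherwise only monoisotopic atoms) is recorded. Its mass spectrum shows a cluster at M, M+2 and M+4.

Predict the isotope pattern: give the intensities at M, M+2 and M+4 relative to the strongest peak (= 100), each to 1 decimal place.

The 2 Ga atoms are independent, so intensities follow the terms of (0.60108 + 0.39892)^2.
P(M) = 0.60108^2 = 0.361297
P(M+2) = 2 × 0.60108^1 × 0.39892^1 = 0.479566
P(M+4) = 0.39892^2 = 0.159137
The M+2 peak is largest (0.479566); scaling to 100 gives 75.3 : 100.0 : 33.2.

75.3 : 100.0 : 33.2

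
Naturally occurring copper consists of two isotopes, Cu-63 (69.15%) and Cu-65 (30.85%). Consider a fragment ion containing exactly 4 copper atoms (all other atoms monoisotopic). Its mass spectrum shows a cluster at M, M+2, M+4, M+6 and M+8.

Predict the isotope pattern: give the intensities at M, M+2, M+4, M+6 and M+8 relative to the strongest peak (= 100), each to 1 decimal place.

The 4 Cu atoms are independent, so intensities follow the terms of (0.6915 + 0.3085)^4.
P(M) = 0.6915^4 = 0.228649
P(M+2) = 4 × 0.6915^3 × 0.3085^1 = 0.408030
P(M+4) = 6 × 0.6915^2 × 0.3085^2 = 0.273052
P(M+6) = 4 × 0.6915^1 × 0.3085^3 = 0.081212
P(M+8) = 0.3085^4 = 0.009058
The M+2 peak is largest (0.408030); scaling to 100 gives 56.0 : 100.0 : 66.9 : 19.9 : 2.2.

56.0 : 100.0 : 66.9 : 19.9 : 2.2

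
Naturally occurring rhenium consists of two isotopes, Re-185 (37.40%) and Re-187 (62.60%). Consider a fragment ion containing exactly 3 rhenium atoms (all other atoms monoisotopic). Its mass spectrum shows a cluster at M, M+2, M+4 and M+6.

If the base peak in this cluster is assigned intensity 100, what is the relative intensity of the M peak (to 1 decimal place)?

(0.3740 + 0.6260)^3 gives M 0.0523, M+2 0.2627, M+4 0.4397, M+6 0.2453; the largest is M+4.
P(M+4) = C(3,2) × 0.3740^1 × 0.6260^2 = 3 × 0.3740 × 0.391876 = 0.439685 (base)
P(M) = C(3,0) × 0.3740^3 × 0.6260^0 = 1 × 0.05231362 × 1.0000 = 0.052314
Relative intensity = 0.052314 / 0.439685 × 100 = 11.9

11.9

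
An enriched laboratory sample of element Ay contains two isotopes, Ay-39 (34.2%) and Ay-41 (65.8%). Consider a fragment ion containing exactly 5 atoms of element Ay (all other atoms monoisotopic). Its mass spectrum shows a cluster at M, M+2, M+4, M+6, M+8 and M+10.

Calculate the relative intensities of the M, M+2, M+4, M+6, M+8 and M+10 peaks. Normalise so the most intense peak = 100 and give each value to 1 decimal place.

Expanding (0.342 + 0.658)^5:
P(M) = 0.342^5 = 0.004679
P(M+2) = 5 × 0.342^4 × 0.658^1 = 0.045009
P(M+4) = 10 × 0.342^3 × 0.658^2 = 0.173193
P(M+6) = 10 × 0.342^2 × 0.658^3 = 0.333219
P(M+8) = 5 × 0.342^1 × 0.658^4 = 0.320553
P(M+10) = 0.658^5 = 0.123347
The M+6 peak is largest (0.333219); scaling to 100 gives 1.4 : 13.5 : 52.0 : 100.0 : 96.2 : 37.0.

1.4 : 13.5 : 52.0 : 100.0 : 96.2 : 37.0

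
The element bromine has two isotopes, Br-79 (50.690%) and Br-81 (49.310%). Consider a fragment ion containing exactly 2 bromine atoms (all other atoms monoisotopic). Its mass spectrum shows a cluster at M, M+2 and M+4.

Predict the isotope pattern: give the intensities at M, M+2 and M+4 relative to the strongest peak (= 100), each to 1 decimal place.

Expanding (0.50690 + 0.49310)^2:
P(M) = 0.50690^2 = 0.256948
P(M+2) = 2 × 0.50690^1 × 0.49310^1 = 0.499905
P(M+4) = 0.49310^2 = 0.243148
The M+2 peak is largest (0.499905); scaling to 100 gives 51.4 : 100.0 : 48.6.

51.4 : 100.0 : 48.6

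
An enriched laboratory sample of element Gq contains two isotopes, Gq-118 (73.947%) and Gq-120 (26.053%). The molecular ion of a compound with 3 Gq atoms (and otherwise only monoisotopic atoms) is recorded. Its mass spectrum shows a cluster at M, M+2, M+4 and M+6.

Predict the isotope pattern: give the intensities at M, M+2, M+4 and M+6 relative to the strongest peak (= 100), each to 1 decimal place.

94.6 : 100.0 : 35.2 : 4.1

Expanding (0.73947 + 0.26053)^3:
P(M) = 0.73947^3 = 0.404354
P(M+2) = 3 × 0.73947^2 × 0.26053^1 = 0.427386
P(M+4) = 3 × 0.73947^1 × 0.26053^2 = 0.150577
P(M+6) = 0.26053^3 = 0.017684
The M+2 peak is largest (0.427386); scaling to 100 gives 94.6 : 100.0 : 35.2 : 4.1.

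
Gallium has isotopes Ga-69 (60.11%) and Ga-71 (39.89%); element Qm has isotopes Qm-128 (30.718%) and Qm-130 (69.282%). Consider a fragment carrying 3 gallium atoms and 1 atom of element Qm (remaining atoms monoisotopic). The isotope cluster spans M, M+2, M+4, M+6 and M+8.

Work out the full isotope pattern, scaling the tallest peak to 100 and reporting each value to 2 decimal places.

17.21 : 73.07 : 100.00 : 56.30 : 11.34

Gallium pattern (n=3): 0.21719018 : 0.43239309 : 0.28694328 : 0.06347345
Element Qm pattern (n=1): 0.30718 : 0.69282
Convolve the two distributions (both contribute in 2-u steps):
  M: 0.21719018×0.30718 = 0.066716
  M+2: 0.21719018×0.69282 + 0.43239309×0.30718 = 0.283296
  M+4: 0.43239309×0.69282 + 0.28694328×0.30718 = 0.387714
  M+6: 0.28694328×0.69282 + 0.06347345×0.30718 = 0.218298
  M+8: 0.06347345×0.69282 = 0.043976
Scale to base peak (0.387714) = 100: 17.21 : 73.07 : 100.00 : 56.30 : 11.34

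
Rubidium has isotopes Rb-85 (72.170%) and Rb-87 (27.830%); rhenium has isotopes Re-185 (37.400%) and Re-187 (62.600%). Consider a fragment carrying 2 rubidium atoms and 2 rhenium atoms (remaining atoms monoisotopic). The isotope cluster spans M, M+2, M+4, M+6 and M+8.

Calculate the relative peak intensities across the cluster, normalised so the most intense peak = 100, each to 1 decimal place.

Rubidium pattern (n=2): 0.52085089 : 0.40169822 : 0.07745089
Rhenium pattern (n=2): 0.139876 : 0.468248 : 0.391876
Convolve the two distributions (both contribute in 2-u steps):
  M: 0.52085089×0.139876 = 0.072855
  M+2: 0.52085089×0.468248 + 0.40169822×0.139876 = 0.300075
  M+4: 0.52085089×0.391876 + 0.40169822×0.468248 + 0.07745089×0.139876 = 0.403037
  M+6: 0.40169822×0.391876 + 0.07745089×0.468248 = 0.193682
  M+8: 0.07745089×0.391876 = 0.030351
Scale to base peak (0.403037) = 100: 18.1 : 74.5 : 100.0 : 48.1 : 7.5

18.1 : 74.5 : 100.0 : 48.1 : 7.5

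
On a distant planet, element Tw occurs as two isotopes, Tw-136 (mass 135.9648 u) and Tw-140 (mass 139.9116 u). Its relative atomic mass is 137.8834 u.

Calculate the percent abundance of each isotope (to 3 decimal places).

With x = fraction of Tw-136 (so Tw-140 is 1 − x):
135.9648·x + 139.9116·(1 − x) = 137.8834
(135.9648 − 139.9116)·x = 137.8834 − 139.9116
x = -2.0282 / -3.9468 = 0.51388 → 51.388% Tw-136, 48.612% Tw-140.

Tw-136: 51.388%, Tw-140: 48.612%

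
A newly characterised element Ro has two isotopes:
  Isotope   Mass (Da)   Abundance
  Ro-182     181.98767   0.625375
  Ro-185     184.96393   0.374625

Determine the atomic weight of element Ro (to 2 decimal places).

Ar = Σ fᵢ·mᵢ = 0.625375 × 181.98767 + 0.374625 × 184.96393
= 113.810539 + 69.292112 = 183.102651 Da

183.10 Da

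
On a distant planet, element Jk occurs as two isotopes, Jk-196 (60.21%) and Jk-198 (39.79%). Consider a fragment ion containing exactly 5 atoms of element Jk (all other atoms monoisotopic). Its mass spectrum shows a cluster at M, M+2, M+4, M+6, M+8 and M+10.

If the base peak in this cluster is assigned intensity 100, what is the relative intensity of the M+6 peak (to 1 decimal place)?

66.1

Binomial terms of (0.6021 + 0.3979)^5: M 0.0791, M+2 0.2615, M+4 0.3456, M+6 0.2284, M+8 0.0755, M+10 0.0100 → M+4 is the base peak.
P(M+4) = C(5,2) × 0.6021^3 × 0.3979^2 = 10 × 0.21827595 × 0.15832441 = 0.345584 (base)
P(M+6) = C(5,3) × 0.6021^2 × 0.3979^3 = 10 × 0.36252441 × 0.06299728 = 0.228381
Relative intensity = 0.228381 / 0.345584 × 100 = 66.1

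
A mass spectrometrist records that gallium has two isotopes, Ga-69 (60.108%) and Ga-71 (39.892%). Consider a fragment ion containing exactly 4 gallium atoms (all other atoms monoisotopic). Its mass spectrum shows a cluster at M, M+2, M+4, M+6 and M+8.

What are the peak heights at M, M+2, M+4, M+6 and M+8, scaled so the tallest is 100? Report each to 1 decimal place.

37.7 : 100.0 : 99.6 : 44.0 : 7.3

The 4 Ga atoms are independent, so intensities follow the terms of (0.60108 + 0.39892)^4.
P(M) = 0.60108^4 = 0.130536
P(M+2) = 4 × 0.60108^3 × 0.39892^1 = 0.346531
P(M+4) = 6 × 0.60108^2 × 0.39892^2 = 0.344975
P(M+6) = 4 × 0.60108^1 × 0.39892^3 = 0.152633
P(M+8) = 0.39892^4 = 0.025325
The M+2 peak is largest (0.346531); scaling to 100 gives 37.7 : 100.0 : 99.6 : 44.0 : 7.3.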